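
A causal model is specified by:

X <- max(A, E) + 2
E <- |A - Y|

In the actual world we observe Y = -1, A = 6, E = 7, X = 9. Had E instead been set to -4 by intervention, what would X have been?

8

The intervention breaks the incoming arrows to E: E <- |A - Y| no longer applies, and E = -4.
X = max(A, E) + 2  [with A=6, E=-4]  = 8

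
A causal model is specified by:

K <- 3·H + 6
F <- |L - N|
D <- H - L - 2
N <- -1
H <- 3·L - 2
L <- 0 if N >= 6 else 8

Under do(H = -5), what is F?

The intervention breaks the incoming arrows to H: H <- 3·L - 2 no longer applies, and H = -5.
No directed path runs from H to F, so F keeps its natural value.
L = 0 if N >= 6 else 8  [with N=-1]  = 8
F = |L - N|  [with L=8, N=-1]  = 9

9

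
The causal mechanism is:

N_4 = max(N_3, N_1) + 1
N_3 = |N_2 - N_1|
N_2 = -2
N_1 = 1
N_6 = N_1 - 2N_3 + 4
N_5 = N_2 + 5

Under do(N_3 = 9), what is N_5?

do(N_3=9) replaces the equation N_3 = |N_2 - N_1| with the constant N_3 = 9.
N_5 is not downstream of the intervention, so its value is determined by the original equations.
N_5 = N_2 + 5  [with N_2=-2]  = 3

3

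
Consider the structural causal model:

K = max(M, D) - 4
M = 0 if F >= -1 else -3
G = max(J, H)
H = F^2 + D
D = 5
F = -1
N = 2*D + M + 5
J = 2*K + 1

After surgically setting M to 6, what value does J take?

The intervention breaks the incoming arrows to M: M = 0 if F >= -1 else -3 no longer applies, and M = 6.
K = max(M, D) - 4  [with M=6, D=5]  = 2
J = 2*K + 1  [with K=2]  = 5

5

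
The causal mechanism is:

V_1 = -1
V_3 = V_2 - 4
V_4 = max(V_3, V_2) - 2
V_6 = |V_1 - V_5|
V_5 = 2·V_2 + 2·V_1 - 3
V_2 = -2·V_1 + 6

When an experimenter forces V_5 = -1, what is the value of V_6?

The intervention breaks the incoming arrows to V_5: V_5 = 2·V_2 + 2·V_1 - 3 no longer applies, and V_5 = -1.
V_6 = |V_1 - V_5|  [with V_1=-1, V_5=-1]  = 0

0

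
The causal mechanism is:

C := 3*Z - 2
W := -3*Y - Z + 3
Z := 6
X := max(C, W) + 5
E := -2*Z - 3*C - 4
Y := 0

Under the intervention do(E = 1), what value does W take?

-3

Intervening sets E = 1 and removes its equation (E := -2*Z - 3*C - 4).
No directed path runs from E to W, so W keeps its natural value.
W = -3*Y - Z + 3  [with Y=0, Z=6]  = -3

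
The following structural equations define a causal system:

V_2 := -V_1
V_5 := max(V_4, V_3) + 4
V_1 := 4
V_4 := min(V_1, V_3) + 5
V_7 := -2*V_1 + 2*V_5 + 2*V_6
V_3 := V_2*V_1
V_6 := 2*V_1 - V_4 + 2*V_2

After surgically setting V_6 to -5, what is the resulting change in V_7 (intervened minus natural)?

Intervening sets V_6 = -5 and removes its equation (V_6 := 2*V_1 - V_4 + 2*V_2).
V_2 = -V_1  [with V_1=4]  = -4
V_3 = V_2*V_1  [with V_2=-4, V_1=4]  = -16
V_4 = min(V_1, V_3) + 5  [with V_1=4, V_3=-16]  = -11
V_5 = max(V_4, V_3) + 4  [with V_4=-11, V_3=-16]  = -7
V_7 = -2*V_1 + 2*V_5 + 2*V_6  [with V_1=4, V_5=-7, V_6=-5]  = -32
Without intervention: V_2 = -V_1  [with V_1=4]  = -4; V_3 = V_2*V_1  [with V_2=-4, V_1=4]  = -16; V_4 = min(V_1, V_3) + 5  [with V_1=4, V_3=-16]  = -11; V_5 = max(V_4, V_3) + 4  [with V_4=-11, V_3=-16]  = -7; V_6 = 2*V_1 - V_4 + 2*V_2  [with V_1=4, V_4=-11, V_2=-4]  = 11; V_7 = -2*V_1 + 2*V_5 + 2*V_6  [with V_1=4, V_5=-7, V_6=11]  = 0.
Change = -32 − 0 = -32.

-32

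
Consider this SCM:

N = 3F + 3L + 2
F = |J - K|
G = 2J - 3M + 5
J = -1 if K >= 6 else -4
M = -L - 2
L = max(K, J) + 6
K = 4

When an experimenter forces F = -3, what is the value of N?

23

The intervention breaks the incoming arrows to F: F = |J - K| no longer applies, and F = -3.
J = -1 if K >= 6 else -4  [with K=4]  = -4
L = max(K, J) + 6  [with K=4, J=-4]  = 10
N = 3F + 3L + 2  [with F=-3, L=10]  = 23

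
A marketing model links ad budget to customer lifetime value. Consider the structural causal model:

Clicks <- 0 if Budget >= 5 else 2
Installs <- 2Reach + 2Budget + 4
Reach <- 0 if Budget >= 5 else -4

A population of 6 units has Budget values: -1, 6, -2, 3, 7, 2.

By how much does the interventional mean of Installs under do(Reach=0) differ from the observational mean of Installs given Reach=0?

-8

Under do(Reach=0), Reach's equation is replaced by Reach=0 for every unit. Per-unit Installs: 2, 16, 0, 10, 18, 8. Mean = 9.
Conditioning on Reach=0 selects the 2 unit(s) with Budget ∈ {6, 7}. Their Installs values: 16, 18. Mean = 17.
Difference = 9 − 17 = -8.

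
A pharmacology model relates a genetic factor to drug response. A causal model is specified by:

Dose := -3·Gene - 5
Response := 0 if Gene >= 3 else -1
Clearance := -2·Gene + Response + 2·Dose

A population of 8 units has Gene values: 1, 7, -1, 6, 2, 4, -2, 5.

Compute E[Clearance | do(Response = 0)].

-32

The intervention sets Response=0 in all 8 units regardless of Gene. Recomputing Clearance per unit gives -18, -66, -2, -58, -26, -42, 6, -50; average -32.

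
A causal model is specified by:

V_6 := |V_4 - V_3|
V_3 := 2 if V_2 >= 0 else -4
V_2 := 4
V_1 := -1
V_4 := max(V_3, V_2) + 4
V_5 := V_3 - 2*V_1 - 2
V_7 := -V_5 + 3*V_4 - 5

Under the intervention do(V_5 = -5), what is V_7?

Under do(V_5=-5), the mechanism V_5 := V_3 - 2*V_1 - 2 is discarded; V_5 is fixed at -5.
V_3 = 2 if V_2 >= 0 else -4  [with V_2=4]  = 2
V_4 = max(V_3, V_2) + 4  [with V_3=2, V_2=4]  = 8
V_7 = -V_5 + 3*V_4 - 5  [with V_5=-5, V_4=8]  = 24

24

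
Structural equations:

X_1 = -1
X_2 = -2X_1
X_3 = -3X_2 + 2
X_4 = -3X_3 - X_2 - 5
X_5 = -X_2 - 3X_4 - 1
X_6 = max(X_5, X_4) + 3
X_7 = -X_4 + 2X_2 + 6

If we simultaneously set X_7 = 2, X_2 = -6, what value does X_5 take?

The joint intervention fixes X_7 = 2, X_2 = -6, removing each variable's own equation.
X_3 = -3X_2 + 2  [with X_2=-6]  = 20
X_4 = -3X_3 - X_2 - 5  [with X_3=20, X_2=-6]  = -59
X_5 = -X_2 - 3X_4 - 1  [with X_2=-6, X_4=-59]  = 182

182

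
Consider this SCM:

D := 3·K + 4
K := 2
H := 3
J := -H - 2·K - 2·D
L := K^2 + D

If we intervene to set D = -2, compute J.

-3

The intervention breaks the incoming arrows to D: D := 3·K + 4 no longer applies, and D = -2.
J = -H - 2·K - 2·D  [with H=3, K=2, D=-2]  = -3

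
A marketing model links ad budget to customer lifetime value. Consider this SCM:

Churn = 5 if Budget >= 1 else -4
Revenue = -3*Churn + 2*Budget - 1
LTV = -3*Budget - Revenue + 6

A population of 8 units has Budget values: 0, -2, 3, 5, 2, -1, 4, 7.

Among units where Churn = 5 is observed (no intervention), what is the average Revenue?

-7.6

Conditioning on Churn=5 selects the 5 unit(s) with Budget ∈ {3, 5, 2, 4, 7}. Their Revenue values: -10, -6, -12, -8, -2. Mean = -7.6.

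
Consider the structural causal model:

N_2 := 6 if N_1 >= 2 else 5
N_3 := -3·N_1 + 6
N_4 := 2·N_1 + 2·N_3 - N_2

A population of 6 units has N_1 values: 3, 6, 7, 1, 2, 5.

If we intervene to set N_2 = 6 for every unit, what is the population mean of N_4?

do(N_2=6) breaks N_2's dependence on N_1. With N_2=6 fixed, N_4 across the units is -6, -18, -22, 2, -2, -14, mean -10.

-10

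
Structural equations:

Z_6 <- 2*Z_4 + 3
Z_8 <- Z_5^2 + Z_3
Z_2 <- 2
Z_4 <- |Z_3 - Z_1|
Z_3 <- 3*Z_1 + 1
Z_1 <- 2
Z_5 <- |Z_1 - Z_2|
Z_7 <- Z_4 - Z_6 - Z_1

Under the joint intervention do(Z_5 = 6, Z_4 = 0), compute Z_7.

Setting Z_5 = 6, Z_4 = 0 by intervention discards those variables' equations.
Z_6 = 2*Z_4 + 3  [with Z_4=0]  = 3
Z_7 = Z_4 - Z_6 - Z_1  [with Z_4=0, Z_6=3, Z_1=2]  = -5

-5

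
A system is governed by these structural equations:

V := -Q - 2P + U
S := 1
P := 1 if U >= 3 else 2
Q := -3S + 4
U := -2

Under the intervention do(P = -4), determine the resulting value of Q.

The intervention breaks the incoming arrows to P: P := 1 if U >= 3 else 2 no longer applies, and P = -4.
Q is not downstream of the intervention, so its value is determined by the original equations.
Q = -3S + 4  [with S=1]  = 1

1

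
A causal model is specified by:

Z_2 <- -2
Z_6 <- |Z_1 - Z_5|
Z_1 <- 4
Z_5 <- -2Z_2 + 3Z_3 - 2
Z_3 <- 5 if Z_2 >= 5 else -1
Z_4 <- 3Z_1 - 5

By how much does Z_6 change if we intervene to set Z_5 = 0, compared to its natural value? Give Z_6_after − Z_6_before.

The intervention breaks the incoming arrows to Z_5: Z_5 <- -2Z_2 + 3Z_3 - 2 no longer applies, and Z_5 = 0.
Z_6 = |Z_1 - Z_5|  [with Z_1=4, Z_5=0]  = 4
Without intervention: Z_3 = 5 if Z_2 >= 5 else -1  [with Z_2=-2]  = -1; Z_5 = -2Z_2 + 3Z_3 - 2  [with Z_2=-2, Z_3=-1]  = -1; Z_6 = |Z_1 - Z_5|  [with Z_1=4, Z_5=-1]  = 5.
Change = 4 − 5 = -1.

-1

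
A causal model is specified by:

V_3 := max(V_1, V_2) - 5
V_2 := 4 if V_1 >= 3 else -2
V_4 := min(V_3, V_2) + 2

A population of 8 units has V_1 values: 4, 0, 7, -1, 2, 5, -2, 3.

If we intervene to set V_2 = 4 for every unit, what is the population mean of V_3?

The intervention sets V_2=4 in all 8 units regardless of V_1. Recomputing V_3 per unit gives -1, -1, 2, -1, -1, 0, -1, -1; average -0.5.

-0.5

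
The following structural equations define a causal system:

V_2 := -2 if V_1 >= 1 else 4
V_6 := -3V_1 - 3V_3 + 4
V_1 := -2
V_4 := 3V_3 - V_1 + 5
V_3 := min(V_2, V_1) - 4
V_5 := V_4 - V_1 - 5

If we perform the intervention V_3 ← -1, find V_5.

do(V_3=-1) replaces the equation V_3 := min(V_2, V_1) - 4 with the constant V_3 = -1.
V_4 = 3V_3 - V_1 + 5  [with V_3=-1, V_1=-2]  = 4
V_5 = V_4 - V_1 - 5  [with V_4=4, V_1=-2]  = 1

1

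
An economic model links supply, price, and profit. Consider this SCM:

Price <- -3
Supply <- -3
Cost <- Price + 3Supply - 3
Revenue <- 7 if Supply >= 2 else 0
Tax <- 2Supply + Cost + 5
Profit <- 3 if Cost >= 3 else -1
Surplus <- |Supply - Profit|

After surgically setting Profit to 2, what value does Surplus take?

Intervening sets Profit = 2 and removes its equation (Profit <- 3 if Cost >= 3 else -1).
Surplus = |Supply - Profit|  [with Supply=-3, Profit=2]  = 5

5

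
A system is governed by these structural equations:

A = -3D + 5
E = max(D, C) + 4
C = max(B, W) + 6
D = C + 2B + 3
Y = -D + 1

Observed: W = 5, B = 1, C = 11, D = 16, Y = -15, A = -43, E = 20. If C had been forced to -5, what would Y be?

do(C=-5) replaces the equation C = max(B, W) + 6 with the constant C = -5.
D = C + 2B + 3  [with C=-5, B=1]  = 0
Y = -D + 1  [with D=0]  = 1

1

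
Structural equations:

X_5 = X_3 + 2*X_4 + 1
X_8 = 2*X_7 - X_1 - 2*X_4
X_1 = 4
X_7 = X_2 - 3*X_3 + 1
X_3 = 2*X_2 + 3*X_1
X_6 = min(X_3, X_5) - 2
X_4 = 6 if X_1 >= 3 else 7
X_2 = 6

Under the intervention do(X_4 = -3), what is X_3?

24

Under do(X_4=-3), the mechanism X_4 = 6 if X_1 >= 3 else 7 is discarded; X_4 is fixed at -3.
Since X_3 is not a descendant of the intervened variable, it is unaffected.
X_3 = 2*X_2 + 3*X_1  [with X_2=6, X_1=4]  = 24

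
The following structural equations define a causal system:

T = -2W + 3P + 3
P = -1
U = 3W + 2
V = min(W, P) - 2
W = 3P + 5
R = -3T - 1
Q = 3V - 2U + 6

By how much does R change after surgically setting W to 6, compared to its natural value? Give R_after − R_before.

Under do(W=6), the mechanism W = 3P + 5 is discarded; W is fixed at 6.
T = -2W + 3P + 3  [with W=6, P=-1]  = -12
R = -3T - 1  [with T=-12]  = 35
Without intervention: W = 3P + 5  [with P=-1]  = 2; T = -2W + 3P + 3  [with W=2, P=-1]  = -4; R = -3T - 1  [with T=-4]  = 11.
Change = 35 − 11 = 24.

24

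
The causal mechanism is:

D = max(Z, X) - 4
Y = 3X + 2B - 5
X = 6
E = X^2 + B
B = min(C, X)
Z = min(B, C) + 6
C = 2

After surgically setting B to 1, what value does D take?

The intervention breaks the incoming arrows to B: B = min(C, X) no longer applies, and B = 1.
Z = min(B, C) + 6  [with B=1, C=2]  = 7
D = max(Z, X) - 4  [with Z=7, X=6]  = 3

3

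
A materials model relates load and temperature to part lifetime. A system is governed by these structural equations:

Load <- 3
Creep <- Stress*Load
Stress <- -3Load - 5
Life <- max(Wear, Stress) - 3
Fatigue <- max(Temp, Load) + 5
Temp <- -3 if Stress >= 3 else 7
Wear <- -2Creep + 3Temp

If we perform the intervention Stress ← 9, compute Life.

6

Under do(Stress=9), the mechanism Stress <- -3Load - 5 is discarded; Stress is fixed at 9.
Temp = -3 if Stress >= 3 else 7  [with Stress=9]  = -3
Creep = Stress*Load  [with Stress=9, Load=3]  = 27
Wear = -2Creep + 3Temp  [with Creep=27, Temp=-3]  = -63
Life = max(Wear, Stress) - 3  [with Wear=-63, Stress=9]  = 6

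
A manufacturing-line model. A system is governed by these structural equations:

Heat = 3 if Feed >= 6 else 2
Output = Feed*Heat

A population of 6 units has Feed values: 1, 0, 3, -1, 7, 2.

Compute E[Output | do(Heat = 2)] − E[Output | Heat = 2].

Under do(Heat=2), Heat's equation is replaced by Heat=2 for every unit. Per-unit Output: 2, 0, 6, -2, 14, 4. Mean = 4.
E[Output|Heat=2] averages over only the 5 units with Heat=2 (Feed = 1, 0, 3, -1, 2): Output = 2, 0, 6, -2, 4, mean 2.
Difference = 4 − 2 = 2.

2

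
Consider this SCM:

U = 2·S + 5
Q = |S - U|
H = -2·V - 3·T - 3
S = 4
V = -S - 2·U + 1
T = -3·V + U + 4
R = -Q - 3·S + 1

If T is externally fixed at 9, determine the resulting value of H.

28

Under do(T=9), the mechanism T = -3·V + U + 4 is discarded; T is fixed at 9.
U = 2·S + 5  [with S=4]  = 13
V = -S - 2·U + 1  [with S=4, U=13]  = -29
H = -2·V - 3·T - 3  [with V=-29, T=9]  = 28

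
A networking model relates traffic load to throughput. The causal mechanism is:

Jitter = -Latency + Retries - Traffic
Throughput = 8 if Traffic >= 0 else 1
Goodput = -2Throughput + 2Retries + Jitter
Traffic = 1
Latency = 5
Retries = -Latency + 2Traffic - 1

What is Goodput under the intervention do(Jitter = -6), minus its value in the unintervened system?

Under do(Jitter=-6), the mechanism Jitter = -Latency + Retries - Traffic is discarded; Jitter is fixed at -6.
Retries = -Latency + 2Traffic - 1  [with Latency=5, Traffic=1]  = -4
Throughput = 8 if Traffic >= 0 else 1  [with Traffic=1]  = 8
Goodput = -2Throughput + 2Retries + Jitter  [with Throughput=8, Retries=-4, Jitter=-6]  = -30
Without intervention: Retries = -Latency + 2Traffic - 1  [with Latency=5, Traffic=1]  = -4; Jitter = -Latency + Retries - Traffic  [with Latency=5, Retries=-4, Traffic=1]  = -10; Throughput = 8 if Traffic >= 0 else 1  [with Traffic=1]  = 8; Goodput = -2Throughput + 2Retries + Jitter  [with Throughput=8, Retries=-4, Jitter=-10]  = -34.
Change = -30 − (-34) = 4.

4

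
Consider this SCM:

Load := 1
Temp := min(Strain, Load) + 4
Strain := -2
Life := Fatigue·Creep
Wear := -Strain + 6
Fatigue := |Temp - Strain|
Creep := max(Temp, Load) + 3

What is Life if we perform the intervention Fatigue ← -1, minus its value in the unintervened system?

-25

Intervening sets Fatigue = -1 and removes its equation (Fatigue := |Temp - Strain|).
Temp = min(Strain, Load) + 4  [with Strain=-2, Load=1]  = 2
Creep = max(Temp, Load) + 3  [with Temp=2, Load=1]  = 5
Life = Fatigue·Creep  [with Fatigue=-1, Creep=5]  = -5
Without intervention: Temp = min(Strain, Load) + 4  [with Strain=-2, Load=1]  = 2; Creep = max(Temp, Load) + 3  [with Temp=2, Load=1]  = 5; Fatigue = |Temp - Strain|  [with Temp=2, Strain=-2]  = 4; Life = Fatigue·Creep  [with Fatigue=4, Creep=5]  = 20.
Change = -5 − 20 = -25.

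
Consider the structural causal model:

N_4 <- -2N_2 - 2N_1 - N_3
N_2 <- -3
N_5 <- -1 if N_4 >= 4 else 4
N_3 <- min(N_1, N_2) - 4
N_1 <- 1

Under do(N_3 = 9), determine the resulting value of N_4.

The intervention breaks the incoming arrows to N_3: N_3 <- min(N_1, N_2) - 4 no longer applies, and N_3 = 9.
N_4 = -2N_2 - 2N_1 - N_3  [with N_2=-3, N_1=1, N_3=9]  = -5

-5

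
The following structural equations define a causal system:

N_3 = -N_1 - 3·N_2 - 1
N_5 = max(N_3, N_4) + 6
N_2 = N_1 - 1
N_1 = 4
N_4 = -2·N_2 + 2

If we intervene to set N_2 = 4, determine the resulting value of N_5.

do(N_2=4) replaces the equation N_2 = N_1 - 1 with the constant N_2 = 4.
N_3 = -N_1 - 3·N_2 - 1  [with N_1=4, N_2=4]  = -17
N_4 = -2·N_2 + 2  [with N_2=4]  = -6
N_5 = max(N_3, N_4) + 6  [with N_3=-17, N_4=-6]  = 0

0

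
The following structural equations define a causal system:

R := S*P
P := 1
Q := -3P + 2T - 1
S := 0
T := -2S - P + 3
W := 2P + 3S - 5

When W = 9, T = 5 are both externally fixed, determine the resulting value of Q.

6

The joint intervention fixes W = 9, T = 5, removing each variable's own equation.
Q = -3P + 2T - 1  [with P=1, T=5]  = 6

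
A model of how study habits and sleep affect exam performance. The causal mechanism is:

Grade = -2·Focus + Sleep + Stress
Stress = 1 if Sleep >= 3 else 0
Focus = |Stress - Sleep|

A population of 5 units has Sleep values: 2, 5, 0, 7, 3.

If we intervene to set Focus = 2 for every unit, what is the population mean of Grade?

do(Focus=2) breaks Focus's dependence on Sleep. With Focus=2 fixed, Grade across the units is -2, 2, -4, 4, 0, mean 0.

0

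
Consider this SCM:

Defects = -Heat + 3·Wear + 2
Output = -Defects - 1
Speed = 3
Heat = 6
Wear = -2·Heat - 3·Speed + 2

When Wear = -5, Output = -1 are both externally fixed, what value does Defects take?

-19

The joint intervention fixes Wear = -5, Output = -1, removing each variable's own equation.
Defects = -Heat + 3·Wear + 2  [with Heat=6, Wear=-5]  = -19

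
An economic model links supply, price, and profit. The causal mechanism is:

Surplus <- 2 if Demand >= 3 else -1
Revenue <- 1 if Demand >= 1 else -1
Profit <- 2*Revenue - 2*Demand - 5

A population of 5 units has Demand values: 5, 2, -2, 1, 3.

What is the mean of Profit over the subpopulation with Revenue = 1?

E[Profit|Revenue=1] averages over only the 4 units with Revenue=1 (Demand = 5, 2, 1, 3): Profit = -13, -7, -5, -9, mean -8.5.

-8.5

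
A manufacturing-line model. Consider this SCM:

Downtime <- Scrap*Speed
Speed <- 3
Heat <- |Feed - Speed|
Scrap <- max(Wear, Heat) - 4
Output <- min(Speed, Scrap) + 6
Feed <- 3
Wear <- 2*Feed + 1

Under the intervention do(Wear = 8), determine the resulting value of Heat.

Under do(Wear=8), the mechanism Wear <- 2*Feed + 1 is discarded; Wear is fixed at 8.
Since Heat is not a descendant of the intervened variable, it is unaffected.
Heat = |Feed - Speed|  [with Feed=3, Speed=3]  = 0

0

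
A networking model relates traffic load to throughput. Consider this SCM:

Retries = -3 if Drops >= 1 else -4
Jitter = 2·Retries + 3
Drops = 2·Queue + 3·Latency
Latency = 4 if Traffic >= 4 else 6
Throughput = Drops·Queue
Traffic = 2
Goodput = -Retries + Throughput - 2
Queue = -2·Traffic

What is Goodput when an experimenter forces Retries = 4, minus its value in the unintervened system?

-7

do(Retries=4) replaces the equation Retries = -3 if Drops >= 1 else -4 with the constant Retries = 4.
Latency = 4 if Traffic >= 4 else 6  [with Traffic=2]  = 6
Queue = -2·Traffic  [with Traffic=2]  = -4
Drops = 2·Queue + 3·Latency  [with Queue=-4, Latency=6]  = 10
Throughput = Drops·Queue  [with Drops=10, Queue=-4]  = -40
Goodput = -Retries + Throughput - 2  [with Retries=4, Throughput=-40]  = -46
Without intervention: Latency = 4 if Traffic >= 4 else 6  [with Traffic=2]  = 6; Queue = -2·Traffic  [with Traffic=2]  = -4; Drops = 2·Queue + 3·Latency  [with Queue=-4, Latency=6]  = 10; Retries = -3 if Drops >= 1 else -4  [with Drops=10]  = -3; Throughput = Drops·Queue  [with Drops=10, Queue=-4]  = -40; Goodput = -Retries + Throughput - 2  [with Retries=-3, Throughput=-40]  = -39.
Change = -46 − (-39) = -7.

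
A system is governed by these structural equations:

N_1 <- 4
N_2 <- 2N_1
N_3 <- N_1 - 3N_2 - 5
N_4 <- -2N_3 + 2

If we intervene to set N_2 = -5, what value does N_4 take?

-26

Under do(N_2=-5), the mechanism N_2 <- 2N_1 is discarded; N_2 is fixed at -5.
N_3 = N_1 - 3N_2 - 5  [with N_1=4, N_2=-5]  = 14
N_4 = -2N_3 + 2  [with N_3=14]  = -26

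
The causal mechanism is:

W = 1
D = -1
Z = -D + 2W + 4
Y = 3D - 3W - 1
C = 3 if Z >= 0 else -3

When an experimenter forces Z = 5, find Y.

-7

The intervention breaks the incoming arrows to Z: Z = -D + 2W + 4 no longer applies, and Z = 5.
Y is not downstream of the intervention, so its value is determined by the original equations.
Y = 3D - 3W - 1  [with D=-1, W=1]  = -7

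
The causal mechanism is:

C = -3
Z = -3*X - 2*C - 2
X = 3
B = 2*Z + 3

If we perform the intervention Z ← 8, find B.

19

The intervention breaks the incoming arrows to Z: Z = -3*X - 2*C - 2 no longer applies, and Z = 8.
B = 2*Z + 3  [with Z=8]  = 19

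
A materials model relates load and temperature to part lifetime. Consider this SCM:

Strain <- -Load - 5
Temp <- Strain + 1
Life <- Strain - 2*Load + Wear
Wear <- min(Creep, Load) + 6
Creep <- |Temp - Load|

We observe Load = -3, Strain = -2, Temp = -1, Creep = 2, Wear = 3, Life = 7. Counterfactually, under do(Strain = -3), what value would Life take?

Under do(Strain=-3), the mechanism Strain <- -Load - 5 is discarded; Strain is fixed at -3.
Temp = Strain + 1  [with Strain=-3]  = -2
Creep = |Temp - Load|  [with Temp=-2, Load=-3]  = 1
Wear = min(Creep, Load) + 6  [with Creep=1, Load=-3]  = 3
Life = Strain - 2*Load + Wear  [with Strain=-3, Load=-3, Wear=3]  = 6

6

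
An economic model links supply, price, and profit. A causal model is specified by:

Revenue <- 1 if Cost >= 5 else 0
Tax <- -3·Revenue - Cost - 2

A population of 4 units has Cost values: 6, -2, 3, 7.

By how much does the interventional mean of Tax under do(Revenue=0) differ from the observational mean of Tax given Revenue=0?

do(Revenue=0) breaks Revenue's dependence on Cost. With Revenue=0 fixed, Tax across the units is -8, 0, -5, -9, mean -5.5.
E[Tax|Revenue=0] averages over only the 2 units with Revenue=0 (Cost = -2, 3): Tax = 0, -5, mean -2.5.
Difference = -5.5 − (-2.5) = -3.

-3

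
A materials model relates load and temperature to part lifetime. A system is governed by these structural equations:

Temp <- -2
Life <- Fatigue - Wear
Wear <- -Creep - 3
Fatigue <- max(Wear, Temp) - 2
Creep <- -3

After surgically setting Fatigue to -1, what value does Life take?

-1

Intervening sets Fatigue = -1 and removes its equation (Fatigue <- max(Wear, Temp) - 2).
Wear = -Creep - 3  [with Creep=-3]  = 0
Life = Fatigue - Wear  [with Fatigue=-1, Wear=0]  = -1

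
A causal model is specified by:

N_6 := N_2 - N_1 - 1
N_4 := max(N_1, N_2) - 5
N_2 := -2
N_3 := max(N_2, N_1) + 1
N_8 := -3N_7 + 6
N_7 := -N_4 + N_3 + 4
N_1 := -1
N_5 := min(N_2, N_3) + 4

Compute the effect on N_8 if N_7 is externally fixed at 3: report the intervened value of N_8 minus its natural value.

21

do(N_7=3) replaces the equation N_7 := -N_4 + N_3 + 4 with the constant N_7 = 3.
N_8 = -3N_7 + 6  [with N_7=3]  = -3
Without intervention: N_3 = max(N_2, N_1) + 1  [with N_2=-2, N_1=-1]  = 0; N_4 = max(N_1, N_2) - 5  [with N_1=-1, N_2=-2]  = -6; N_7 = -N_4 + N_3 + 4  [with N_4=-6, N_3=0]  = 10; N_8 = -3N_7 + 6  [with N_7=10]  = -24.
Change = -3 − (-24) = 21.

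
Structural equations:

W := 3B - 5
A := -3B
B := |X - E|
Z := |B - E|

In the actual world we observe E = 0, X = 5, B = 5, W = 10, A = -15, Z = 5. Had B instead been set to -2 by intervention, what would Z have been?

The intervention breaks the incoming arrows to B: B := |X - E| no longer applies, and B = -2.
Z = |B - E|  [with B=-2, E=0]  = 2

2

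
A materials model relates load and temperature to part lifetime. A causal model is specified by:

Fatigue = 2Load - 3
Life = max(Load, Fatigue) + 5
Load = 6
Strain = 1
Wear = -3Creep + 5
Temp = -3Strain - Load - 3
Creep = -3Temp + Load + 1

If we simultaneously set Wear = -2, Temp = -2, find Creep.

13

Under do(Wear = -2, Temp = -2), each intervened variable's structural equation is replaced by its fixed value.
Creep = -3Temp + Load + 1  [with Temp=-2, Load=6]  = 13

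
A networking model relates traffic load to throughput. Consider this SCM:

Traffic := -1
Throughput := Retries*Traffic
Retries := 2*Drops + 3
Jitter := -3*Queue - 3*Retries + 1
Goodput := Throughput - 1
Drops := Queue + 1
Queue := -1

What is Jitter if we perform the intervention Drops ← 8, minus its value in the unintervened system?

-48

do(Drops=8) replaces the equation Drops := Queue + 1 with the constant Drops = 8.
Retries = 2*Drops + 3  [with Drops=8]  = 19
Jitter = -3*Queue - 3*Retries + 1  [with Queue=-1, Retries=19]  = -53
Without intervention: Drops = Queue + 1  [with Queue=-1]  = 0; Retries = 2*Drops + 3  [with Drops=0]  = 3; Jitter = -3*Queue - 3*Retries + 1  [with Queue=-1, Retries=3]  = -5.
Change = -53 − (-5) = -48.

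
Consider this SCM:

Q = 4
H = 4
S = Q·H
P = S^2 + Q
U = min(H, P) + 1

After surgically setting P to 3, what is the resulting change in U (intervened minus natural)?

-1

Intervening sets P = 3 and removes its equation (P = S^2 + Q).
U = min(H, P) + 1  [with H=4, P=3]  = 4
Without intervention: S = Q·H  [with Q=4, H=4]  = 16; P = S^2 + Q  [with S=16, Q=4]  = 260; U = min(H, P) + 1  [with H=4, P=260]  = 5.
Change = 4 − 5 = -1.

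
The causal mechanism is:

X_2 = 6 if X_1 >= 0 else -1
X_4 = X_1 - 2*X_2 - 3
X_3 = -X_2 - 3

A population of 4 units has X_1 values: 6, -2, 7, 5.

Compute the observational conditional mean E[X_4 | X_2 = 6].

E[X_4|X_2=6] averages over only the 3 units with X_2=6 (X_1 = 6, 7, 5): X_4 = -9, -8, -10, mean -9.

-9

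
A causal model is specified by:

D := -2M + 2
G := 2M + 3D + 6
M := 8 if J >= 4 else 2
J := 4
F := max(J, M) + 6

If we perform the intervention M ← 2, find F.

10

The intervention breaks the incoming arrows to M: M := 8 if J >= 4 else 2 no longer applies, and M = 2.
F = max(J, M) + 6  [with J=4, M=2]  = 10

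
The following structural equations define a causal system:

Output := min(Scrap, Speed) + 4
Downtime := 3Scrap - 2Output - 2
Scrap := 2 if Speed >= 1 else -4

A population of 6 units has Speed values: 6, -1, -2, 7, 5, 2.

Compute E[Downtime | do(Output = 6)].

-14

The intervention sets Output=6 in all 6 units regardless of Speed. Recomputing Downtime per unit gives -8, -26, -26, -8, -8, -8; average -14.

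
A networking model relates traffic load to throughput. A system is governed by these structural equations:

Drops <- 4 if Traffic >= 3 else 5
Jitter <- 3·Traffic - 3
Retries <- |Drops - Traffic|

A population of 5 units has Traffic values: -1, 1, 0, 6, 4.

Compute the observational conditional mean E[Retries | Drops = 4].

1

E[Retries|Drops=4] averages over only the 2 units with Drops=4 (Traffic = 6, 4): Retries = 2, 0, mean 1.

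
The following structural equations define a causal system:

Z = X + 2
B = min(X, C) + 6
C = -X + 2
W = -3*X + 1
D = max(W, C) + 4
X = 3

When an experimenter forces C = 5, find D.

do(C=5) replaces the equation C = -X + 2 with the constant C = 5.
W = -3*X + 1  [with X=3]  = -8
D = max(W, C) + 4  [with W=-8, C=5]  = 9

9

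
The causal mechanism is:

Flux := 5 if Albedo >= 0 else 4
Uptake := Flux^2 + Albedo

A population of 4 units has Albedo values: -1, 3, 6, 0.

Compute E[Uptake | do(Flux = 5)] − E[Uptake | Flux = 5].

do(Flux=5) breaks Flux's dependence on Albedo. With Flux=5 fixed, Uptake across the units is 24, 28, 31, 25, mean 27.
Observing Flux=5 restricts to units where Flux's equation naturally yields 5: Albedo ∈ {3, 6, 0}. In that subpopulation Uptake = 28, 31, 25, mean 28.
Difference = 27 − 28 = -1.

-1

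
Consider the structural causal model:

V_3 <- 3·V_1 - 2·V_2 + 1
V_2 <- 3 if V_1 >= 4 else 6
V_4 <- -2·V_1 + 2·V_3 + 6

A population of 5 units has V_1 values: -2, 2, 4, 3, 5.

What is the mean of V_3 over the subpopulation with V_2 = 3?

8.5

Conditioning on V_2=3 selects the 2 unit(s) with V_1 ∈ {4, 5}. Their V_3 values: 7, 10. Mean = 8.5.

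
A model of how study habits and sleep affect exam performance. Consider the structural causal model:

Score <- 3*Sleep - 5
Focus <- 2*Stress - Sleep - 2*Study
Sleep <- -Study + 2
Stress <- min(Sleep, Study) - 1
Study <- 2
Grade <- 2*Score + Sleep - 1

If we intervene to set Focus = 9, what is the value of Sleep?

The intervention breaks the incoming arrows to Focus: Focus <- 2*Stress - Sleep - 2*Study no longer applies, and Focus = 9.
Since Sleep is not a descendant of the intervened variable, it is unaffected.
Sleep = -Study + 2  [with Study=2]  = 0

0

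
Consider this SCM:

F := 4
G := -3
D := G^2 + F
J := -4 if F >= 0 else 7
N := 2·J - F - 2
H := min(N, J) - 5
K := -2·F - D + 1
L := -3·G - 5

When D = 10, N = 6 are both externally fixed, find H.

-9

Setting D = 10, N = 6 by intervention discards those variables' equations.
J = -4 if F >= 0 else 7  [with F=4]  = -4
H = min(N, J) - 5  [with N=6, J=-4]  = -9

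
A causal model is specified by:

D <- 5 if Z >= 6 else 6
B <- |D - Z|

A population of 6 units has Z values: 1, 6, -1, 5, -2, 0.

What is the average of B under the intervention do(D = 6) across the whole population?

4.5

Under do(D=6), D's equation is replaced by D=6 for every unit. Per-unit B: 5, 0, 7, 1, 8, 6. Mean = 4.5.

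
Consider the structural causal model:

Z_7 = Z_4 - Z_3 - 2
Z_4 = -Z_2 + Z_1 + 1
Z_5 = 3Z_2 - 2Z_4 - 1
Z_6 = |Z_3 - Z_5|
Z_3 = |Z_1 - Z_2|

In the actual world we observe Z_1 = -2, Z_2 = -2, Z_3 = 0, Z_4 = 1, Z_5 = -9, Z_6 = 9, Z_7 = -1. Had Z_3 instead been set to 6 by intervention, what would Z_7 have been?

-7

The intervention breaks the incoming arrows to Z_3: Z_3 = |Z_1 - Z_2| no longer applies, and Z_3 = 6.
Z_4 = -Z_2 + Z_1 + 1  [with Z_2=-2, Z_1=-2]  = 1
Z_7 = Z_4 - Z_3 - 2  [with Z_4=1, Z_3=6]  = -7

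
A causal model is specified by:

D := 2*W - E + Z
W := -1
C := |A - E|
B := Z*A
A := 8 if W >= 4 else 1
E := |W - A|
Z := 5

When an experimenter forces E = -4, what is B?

5

The intervention breaks the incoming arrows to E: E := |W - A| no longer applies, and E = -4.
No directed path runs from E to B, so B keeps its natural value.
A = 8 if W >= 4 else 1  [with W=-1]  = 1
B = Z*A  [with Z=5, A=1]  = 5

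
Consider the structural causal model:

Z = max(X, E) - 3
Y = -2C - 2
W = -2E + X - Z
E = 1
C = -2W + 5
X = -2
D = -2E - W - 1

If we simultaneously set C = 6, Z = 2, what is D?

The joint intervention fixes C = 6, Z = 2, removing each variable's own equation.
W = -2E + X - Z  [with E=1, X=-2, Z=2]  = -6
D = -2E - W - 1  [with E=1, W=-6]  = 3

3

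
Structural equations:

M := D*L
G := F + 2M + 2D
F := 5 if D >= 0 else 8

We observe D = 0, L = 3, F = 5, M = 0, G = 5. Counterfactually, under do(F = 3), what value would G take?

do(F=3) replaces the equation F := 5 if D >= 0 else 8 with the constant F = 3.
M = D*L  [with D=0, L=3]  = 0
G = F + 2M + 2D  [with F=3, M=0, D=0]  = 3

3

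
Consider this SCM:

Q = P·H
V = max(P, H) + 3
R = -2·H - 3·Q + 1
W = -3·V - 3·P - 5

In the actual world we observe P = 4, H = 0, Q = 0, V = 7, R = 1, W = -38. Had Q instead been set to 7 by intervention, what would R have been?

do(Q=7) replaces the equation Q = P·H with the constant Q = 7.
R = -2·H - 3·Q + 1  [with H=0, Q=7]  = -20

-20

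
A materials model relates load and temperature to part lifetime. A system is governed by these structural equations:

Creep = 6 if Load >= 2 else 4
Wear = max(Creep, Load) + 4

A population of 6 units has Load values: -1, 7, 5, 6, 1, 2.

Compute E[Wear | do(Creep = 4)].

9

do(Creep=4) breaks Creep's dependence on Load. With Creep=4 fixed, Wear across the units is 8, 11, 9, 10, 8, 8, mean 9.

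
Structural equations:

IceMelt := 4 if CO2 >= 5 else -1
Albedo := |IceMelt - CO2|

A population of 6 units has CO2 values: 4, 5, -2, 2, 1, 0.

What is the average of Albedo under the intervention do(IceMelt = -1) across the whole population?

Every unit gets IceMelt=-1 under the intervention. Albedo values become 5, 6, 1, 3, 2, 1; E[Albedo|do(IceMelt=-1)] = 3.

3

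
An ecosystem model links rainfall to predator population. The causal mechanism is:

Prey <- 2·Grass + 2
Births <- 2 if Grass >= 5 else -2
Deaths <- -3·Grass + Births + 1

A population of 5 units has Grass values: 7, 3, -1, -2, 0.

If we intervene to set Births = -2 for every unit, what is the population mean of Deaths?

The intervention sets Births=-2 in all 5 units regardless of Grass. Recomputing Deaths per unit gives -22, -10, 2, 5, -1; average -5.2.

-5.2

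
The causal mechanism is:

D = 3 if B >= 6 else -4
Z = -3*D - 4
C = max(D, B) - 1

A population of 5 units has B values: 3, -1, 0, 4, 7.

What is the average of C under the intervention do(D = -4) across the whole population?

1.6

Under do(D=-4), D's equation is replaced by D=-4 for every unit. Per-unit C: 2, -2, -1, 3, 6. Mean = 1.6.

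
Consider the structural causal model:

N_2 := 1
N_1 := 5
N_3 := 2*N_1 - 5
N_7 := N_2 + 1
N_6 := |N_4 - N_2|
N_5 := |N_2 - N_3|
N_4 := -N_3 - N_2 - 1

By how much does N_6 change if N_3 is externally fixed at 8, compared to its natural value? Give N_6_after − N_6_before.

The intervention breaks the incoming arrows to N_3: N_3 := 2*N_1 - 5 no longer applies, and N_3 = 8.
N_4 = -N_3 - N_2 - 1  [with N_3=8, N_2=1]  = -10
N_6 = |N_4 - N_2|  [with N_4=-10, N_2=1]  = 11
Without intervention: N_3 = 2*N_1 - 5  [with N_1=5]  = 5; N_4 = -N_3 - N_2 - 1  [with N_3=5, N_2=1]  = -7; N_6 = |N_4 - N_2|  [with N_4=-7, N_2=1]  = 8.
Change = 11 − 8 = 3.

3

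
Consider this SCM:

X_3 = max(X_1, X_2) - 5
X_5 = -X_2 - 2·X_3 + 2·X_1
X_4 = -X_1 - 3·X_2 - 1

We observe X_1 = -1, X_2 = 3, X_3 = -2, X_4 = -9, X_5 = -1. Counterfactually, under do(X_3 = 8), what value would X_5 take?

-21

do(X_3=8) replaces the equation X_3 = max(X_1, X_2) - 5 with the constant X_3 = 8.
X_5 = -X_2 - 2·X_3 + 2·X_1  [with X_2=3, X_3=8, X_1=-1]  = -21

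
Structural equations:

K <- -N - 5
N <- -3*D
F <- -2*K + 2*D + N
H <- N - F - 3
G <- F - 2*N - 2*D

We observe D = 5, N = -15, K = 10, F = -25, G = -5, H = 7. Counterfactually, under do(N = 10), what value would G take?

do(N=10) replaces the equation N <- -3*D with the constant N = 10.
K = -N - 5  [with N=10]  = -15
F = -2*K + 2*D + N  [with K=-15, D=5, N=10]  = 50
G = F - 2*N - 2*D  [with F=50, N=10, D=5]  = 20

20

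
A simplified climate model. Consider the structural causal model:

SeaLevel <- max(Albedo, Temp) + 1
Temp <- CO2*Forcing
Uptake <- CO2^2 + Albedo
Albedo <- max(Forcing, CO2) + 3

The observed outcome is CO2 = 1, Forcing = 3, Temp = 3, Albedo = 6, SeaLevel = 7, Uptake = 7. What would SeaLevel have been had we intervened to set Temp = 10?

do(Temp=10) replaces the equation Temp <- CO2*Forcing with the constant Temp = 10.
Albedo = max(Forcing, CO2) + 3  [with Forcing=3, CO2=1]  = 6
SeaLevel = max(Albedo, Temp) + 1  [with Albedo=6, Temp=10]  = 11

11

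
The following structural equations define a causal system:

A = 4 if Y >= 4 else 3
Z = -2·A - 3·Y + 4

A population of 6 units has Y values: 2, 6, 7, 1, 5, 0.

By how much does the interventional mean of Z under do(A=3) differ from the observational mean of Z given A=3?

The intervention sets A=3 in all 6 units regardless of Y. Recomputing Z per unit gives -8, -20, -23, -5, -17, -2; average -12.5.
Conditioning on A=3 selects the 3 unit(s) with Y ∈ {2, 1, 0}. Their Z values: -8, -5, -2. Mean = -5.
Difference = -12.5 − (-5) = -7.5.

-7.5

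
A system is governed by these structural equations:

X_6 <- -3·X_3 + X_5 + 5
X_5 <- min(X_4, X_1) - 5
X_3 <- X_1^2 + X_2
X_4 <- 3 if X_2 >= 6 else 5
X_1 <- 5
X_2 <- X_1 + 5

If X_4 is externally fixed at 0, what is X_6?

-105

Under do(X_4=0), the mechanism X_4 <- 3 if X_2 >= 6 else 5 is discarded; X_4 is fixed at 0.
X_2 = X_1 + 5  [with X_1=5]  = 10
X_3 = X_1^2 + X_2  [with X_1=5, X_2=10]  = 35
X_5 = min(X_4, X_1) - 5  [with X_4=0, X_1=5]  = -5
X_6 = -3·X_3 + X_5 + 5  [with X_3=35, X_5=-5]  = -105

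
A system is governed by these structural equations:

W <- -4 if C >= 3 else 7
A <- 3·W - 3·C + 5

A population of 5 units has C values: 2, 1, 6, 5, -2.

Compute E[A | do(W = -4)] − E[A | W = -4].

The intervention sets W=-4 in all 5 units regardless of C. Recomputing A per unit gives -13, -10, -25, -22, -1; average -14.2.
E[A|W=-4] averages over only the 2 units with W=-4 (C = 6, 5): A = -25, -22, mean -23.5.
Difference = -14.2 − (-23.5) = 9.3.

9.3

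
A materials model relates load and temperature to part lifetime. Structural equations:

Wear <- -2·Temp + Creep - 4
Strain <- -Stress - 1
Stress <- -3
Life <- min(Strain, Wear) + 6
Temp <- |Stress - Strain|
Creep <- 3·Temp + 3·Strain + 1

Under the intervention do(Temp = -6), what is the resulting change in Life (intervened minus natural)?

-5

The intervention breaks the incoming arrows to Temp: Temp <- |Stress - Strain| no longer applies, and Temp = -6.
Strain = -Stress - 1  [with Stress=-3]  = 2
Creep = 3·Temp + 3·Strain + 1  [with Temp=-6, Strain=2]  = -11
Wear = -2·Temp + Creep - 4  [with Temp=-6, Creep=-11]  = -3
Life = min(Strain, Wear) + 6  [with Strain=2, Wear=-3]  = 3
Without intervention: Strain = -Stress - 1  [with Stress=-3]  = 2; Temp = |Stress - Strain|  [with Stress=-3, Strain=2]  = 5; Creep = 3·Temp + 3·Strain + 1  [with Temp=5, Strain=2]  = 22; Wear = -2·Temp + Creep - 4  [with Temp=5, Creep=22]  = 8; Life = min(Strain, Wear) + 6  [with Strain=2, Wear=8]  = 8.
Change = 3 − 8 = -5.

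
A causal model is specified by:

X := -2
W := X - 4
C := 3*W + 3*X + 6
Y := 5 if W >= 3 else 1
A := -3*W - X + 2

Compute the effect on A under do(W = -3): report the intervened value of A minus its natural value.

-9

do(W=-3) replaces the equation W := X - 4 with the constant W = -3.
A = -3*W - X + 2  [with W=-3, X=-2]  = 13
Without intervention: W = X - 4  [with X=-2]  = -6; A = -3*W - X + 2  [with W=-6, X=-2]  = 22.
Change = 13 − 22 = -9.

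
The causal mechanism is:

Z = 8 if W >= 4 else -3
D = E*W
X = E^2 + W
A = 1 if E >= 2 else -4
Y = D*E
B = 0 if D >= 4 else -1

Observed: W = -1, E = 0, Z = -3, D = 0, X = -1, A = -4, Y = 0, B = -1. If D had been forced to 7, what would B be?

0

do(D=7) replaces the equation D = E*W with the constant D = 7.
B = 0 if D >= 4 else -1  [with D=7]  = 0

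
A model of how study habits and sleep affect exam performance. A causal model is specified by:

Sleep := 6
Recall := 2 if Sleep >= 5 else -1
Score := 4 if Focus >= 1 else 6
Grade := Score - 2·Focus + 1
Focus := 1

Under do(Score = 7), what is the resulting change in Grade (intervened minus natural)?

do(Score=7) replaces the equation Score := 4 if Focus >= 1 else 6 with the constant Score = 7.
Grade = Score - 2·Focus + 1  [with Score=7, Focus=1]  = 6
Without intervention: Score = 4 if Focus >= 1 else 6  [with Focus=1]  = 4; Grade = Score - 2·Focus + 1  [with Score=4, Focus=1]  = 3.
Change = 6 − 3 = 3.

3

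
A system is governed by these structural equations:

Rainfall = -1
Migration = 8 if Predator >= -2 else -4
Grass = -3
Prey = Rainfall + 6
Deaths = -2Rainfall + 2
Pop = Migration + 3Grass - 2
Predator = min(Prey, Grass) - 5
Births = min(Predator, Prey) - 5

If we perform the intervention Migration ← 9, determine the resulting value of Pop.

do(Migration=9) replaces the equation Migration = 8 if Predator >= -2 else -4 with the constant Migration = 9.
Pop = Migration + 3Grass - 2  [with Migration=9, Grass=-3]  = -2

-2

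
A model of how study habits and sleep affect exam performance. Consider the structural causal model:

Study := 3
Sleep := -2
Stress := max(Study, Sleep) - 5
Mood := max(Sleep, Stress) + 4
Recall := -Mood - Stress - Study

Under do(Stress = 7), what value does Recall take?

-21

do(Stress=7) replaces the equation Stress := max(Study, Sleep) - 5 with the constant Stress = 7.
Mood = max(Sleep, Stress) + 4  [with Sleep=-2, Stress=7]  = 11
Recall = -Mood - Stress - Study  [with Mood=11, Stress=7, Study=3]  = -21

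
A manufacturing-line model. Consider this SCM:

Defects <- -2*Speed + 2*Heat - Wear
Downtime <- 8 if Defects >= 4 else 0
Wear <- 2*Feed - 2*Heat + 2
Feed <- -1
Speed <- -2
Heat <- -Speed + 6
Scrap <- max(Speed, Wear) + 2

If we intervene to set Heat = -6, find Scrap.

14

The intervention breaks the incoming arrows to Heat: Heat <- -Speed + 6 no longer applies, and Heat = -6.
Wear = 2*Feed - 2*Heat + 2  [with Feed=-1, Heat=-6]  = 12
Scrap = max(Speed, Wear) + 2  [with Speed=-2, Wear=12]  = 14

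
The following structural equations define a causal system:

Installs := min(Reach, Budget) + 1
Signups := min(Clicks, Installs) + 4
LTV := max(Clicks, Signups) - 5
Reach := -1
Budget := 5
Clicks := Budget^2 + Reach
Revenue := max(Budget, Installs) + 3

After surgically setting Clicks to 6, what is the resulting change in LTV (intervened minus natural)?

-18

The intervention breaks the incoming arrows to Clicks: Clicks := Budget^2 + Reach no longer applies, and Clicks = 6.
Installs = min(Reach, Budget) + 1  [with Reach=-1, Budget=5]  = 0
Signups = min(Clicks, Installs) + 4  [with Clicks=6, Installs=0]  = 4
LTV = max(Clicks, Signups) - 5  [with Clicks=6, Signups=4]  = 1
Without intervention: Clicks = Budget^2 + Reach  [with Budget=5, Reach=-1]  = 24; Installs = min(Reach, Budget) + 1  [with Reach=-1, Budget=5]  = 0; Signups = min(Clicks, Installs) + 4  [with Clicks=24, Installs=0]  = 4; LTV = max(Clicks, Signups) - 5  [with Clicks=24, Signups=4]  = 19.
Change = 1 − 19 = -18.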